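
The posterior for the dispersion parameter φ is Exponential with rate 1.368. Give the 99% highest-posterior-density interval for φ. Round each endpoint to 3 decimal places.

[0.000, 3.366]

The exponential density is strictly decreasing on [0, ∞), so the HPD interval is anchored at 0: [0, q] with P(φ ≤ q) = 0.99.
q = −ln(1 − 0.99) / 1.368 = 4.6052 / 1.368 = 3.366.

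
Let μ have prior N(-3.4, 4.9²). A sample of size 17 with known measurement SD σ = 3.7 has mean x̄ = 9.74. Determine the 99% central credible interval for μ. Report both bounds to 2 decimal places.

Posterior precision = 1/4.9² + 17/3.7² = 0.0416 + 1.2418 = 1.2834, so posterior SD = 0.8827.
Posterior mean = (-3.4/4.9² + 17·9.74/3.7²) / 1.2834 = 9.3136.
Interval: 9.3136 ± 2.576 × 0.8827 → [7.04, 11.59].

[7.04, 11.59]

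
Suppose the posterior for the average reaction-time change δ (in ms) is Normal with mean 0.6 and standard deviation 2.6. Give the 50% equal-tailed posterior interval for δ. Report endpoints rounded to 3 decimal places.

[-1.154, 2.354]

The posterior is symmetric, so the 50% equal-tailed interval is δ = 0.6 ± z·2.6 with z = 0.674.
Half-width: 0.674 × 2.6 = 1.754.
0.6 − 1.754 = -1.154; 0.6 + 1.754 = 2.354.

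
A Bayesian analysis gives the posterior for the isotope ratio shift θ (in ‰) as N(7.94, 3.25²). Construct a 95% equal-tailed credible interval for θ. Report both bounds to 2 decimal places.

The posterior is symmetric, so the 95% equal-tailed interval is θ = 7.94 ± z·3.25 with z = 1.960.
Half-width: 1.960 × 3.25 = 6.37.
7.94 − 6.37 = 1.57; 7.94 + 6.37 = 14.31.

[1.57, 14.31]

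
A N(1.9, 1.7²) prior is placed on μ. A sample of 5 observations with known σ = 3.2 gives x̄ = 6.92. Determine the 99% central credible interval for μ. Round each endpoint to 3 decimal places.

Posterior precision = 1/1.7² + 5/3.2² = 0.3460 + 0.4883 = 0.8343, so posterior SD = 1.0948.
Posterior mean = (1.9/1.7² + 5·6.92/3.2²) / 0.8343 = 4.8380.
Interval: 4.8380 ± 2.576 × 1.0948 → [2.018, 7.658].

[2.018, 7.658]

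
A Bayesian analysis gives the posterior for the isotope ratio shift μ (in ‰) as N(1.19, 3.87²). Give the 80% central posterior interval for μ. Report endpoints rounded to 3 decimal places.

The posterior is symmetric, so the 80% equal-tailed interval is μ = 1.19 ± z·3.87 with z = 1.282.
Half-width: 1.282 × 3.87 = 4.960.
1.19 − 4.960 = -3.770; 1.19 + 4.960 = 6.150.

[-3.770, 6.150]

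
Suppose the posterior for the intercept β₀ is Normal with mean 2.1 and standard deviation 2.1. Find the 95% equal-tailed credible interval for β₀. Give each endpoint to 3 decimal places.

[-2.016, 6.216]

The posterior is symmetric, so the 95% equal-tailed interval is β₀ = 2.1 ± z·2.1 with z = 1.960.
Half-width: 1.960 × 2.1 = 4.116.
2.1 − 4.116 = -2.016; 2.1 + 4.116 = 6.216.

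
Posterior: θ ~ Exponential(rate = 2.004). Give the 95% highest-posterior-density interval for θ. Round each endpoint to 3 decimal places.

The exponential density is strictly decreasing on [0, ∞), so the HPD interval is anchored at 0: [0, q] with P(θ ≤ q) = 0.95.
q = −ln(1 − 0.95) / 2.004 = 2.9957 / 2.004 = 1.495.

[0.000, 1.495]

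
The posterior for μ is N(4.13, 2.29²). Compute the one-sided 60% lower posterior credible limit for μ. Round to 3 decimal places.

Need L with P(μ ≥ L) = 0.60: L = 4.13 − z_{0.4}·2.29.
z = 0.253; L = 4.13 − 0.253 × 2.29 = 3.550.

3.550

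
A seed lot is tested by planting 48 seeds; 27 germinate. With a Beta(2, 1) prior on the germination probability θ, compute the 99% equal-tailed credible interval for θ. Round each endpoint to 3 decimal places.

Posterior: Beta(2+27, 1+21) = Beta(29, 22).
Equal-tailed 99% interval: the 0.005 and 0.995 quantiles of Beta(29, 22).
Posterior mean ≈ 0.569, SD ≈ 0.069; a Normal approximation gives roughly [0.392, 0.746].
Exact: F⁻¹(0.005) = 0.390; F⁻¹(0.995) = 0.737.

[0.390, 0.737]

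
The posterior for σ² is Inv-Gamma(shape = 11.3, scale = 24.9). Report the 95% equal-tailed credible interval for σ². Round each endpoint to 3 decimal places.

[1.326, 4.366]

Inverse-Gamma(11.3, 24.9) quantiles: F⁻¹(0.025) and F⁻¹(0.975).
Equivalently, 1/σ² ~ Gamma(11.3, rate = 24.9); invert its 0.975 and 0.025 quantiles.
Posterior mean ≈ 2.417, SD ≈ 0.793; a Normal approximation gives roughly [0.864, 3.971].
Exact: lower = 1.326; upper = 4.366.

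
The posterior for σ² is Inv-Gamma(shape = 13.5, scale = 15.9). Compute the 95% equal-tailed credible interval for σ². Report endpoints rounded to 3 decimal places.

[0.736, 2.182]

Inverse-Gamma(13.5, 15.9) quantiles: F⁻¹(0.025) and F⁻¹(0.975).
Equivalently, 1/σ² ~ Gamma(13.5, rate = 15.9); invert its 0.975 and 0.025 quantiles.
Posterior mean ≈ 1.272, SD ≈ 0.375; a Normal approximation gives roughly [0.537, 2.007].
Exact: lower = 0.736; upper = 2.182.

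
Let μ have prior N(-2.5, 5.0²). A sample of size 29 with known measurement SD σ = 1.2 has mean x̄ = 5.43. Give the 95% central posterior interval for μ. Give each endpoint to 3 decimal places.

Posterior precision = 1/5.0² + 29/1.2² = 0.0400 + 20.1389 = 20.1789, so posterior SD = 0.2226.
Posterior mean = (-2.5/5.0² + 29·5.43/1.2²) / 20.1789 = 5.4143.
Interval: 5.4143 ± 1.960 × 0.2226 → [4.978, 5.851].

[4.978, 5.851]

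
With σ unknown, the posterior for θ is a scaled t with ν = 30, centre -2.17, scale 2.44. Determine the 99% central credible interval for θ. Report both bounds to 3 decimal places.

[-8.880, 4.540]

The t_30 distribution is symmetric; the 99% interval is -2.17 ± t·2.44 with t_{0.995,30} = 2.750.
Half-width: 2.750 × 2.44 = 6.710.
-2.17 − 6.710 = -8.880; -2.17 + 6.710 = 4.540.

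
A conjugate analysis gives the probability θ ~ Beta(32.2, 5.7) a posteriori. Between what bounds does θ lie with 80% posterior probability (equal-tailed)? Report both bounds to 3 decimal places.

Posterior: Beta(32.2, 5.7).
Equal-tailed 80% interval: the 0.1 and 0.9 quantiles of Beta(32.2, 5.7).
Posterior mean ≈ 0.850, SD ≈ 0.057; a Normal approximation gives roughly [0.776, 0.923].
Exact: F⁻¹(0.1) = 0.773; F⁻¹(0.9) = 0.918.

[0.773, 0.918]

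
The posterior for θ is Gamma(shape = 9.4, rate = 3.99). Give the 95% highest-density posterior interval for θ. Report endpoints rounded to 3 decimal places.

The posterior is unimodal and skewed, so the HPD interval has equal density at both endpoints and is the shortest 95% interval.
Solving f(0.974) = f(3.887) with F(3.887) − F(0.974) = 0.95 gives [0.974, 3.887].
For comparison, the equal-tailed interval is [1.099, 4.084]; the HPD is narrower and shifted toward the mode.

[0.974, 3.887]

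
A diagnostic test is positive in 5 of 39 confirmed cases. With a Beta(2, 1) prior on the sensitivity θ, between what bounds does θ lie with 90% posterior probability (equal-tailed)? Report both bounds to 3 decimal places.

Posterior: Beta(2+5, 1+34) = Beta(7, 35).
Equal-tailed 90% interval: the 0.05 and 0.95 quantiles of Beta(7, 35).
Posterior mean ≈ 0.167, SD ≈ 0.057; a Normal approximation gives roughly [0.073, 0.260].
Exact: F⁻¹(0.05) = 0.083; F⁻¹(0.95) = 0.269.

[0.083, 0.269]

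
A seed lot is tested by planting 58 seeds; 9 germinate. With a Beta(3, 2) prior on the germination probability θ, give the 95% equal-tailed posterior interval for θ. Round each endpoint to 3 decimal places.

[0.104, 0.295]

Posterior: Beta(3+9, 2+49) = Beta(12, 51).
Equal-tailed 95% interval: the 0.025 and 0.975 quantiles of Beta(12, 51).
Posterior mean ≈ 0.190, SD ≈ 0.049; a Normal approximation gives roughly [0.094, 0.287].
Exact: F⁻¹(0.025) = 0.104; F⁻¹(0.975) = 0.295.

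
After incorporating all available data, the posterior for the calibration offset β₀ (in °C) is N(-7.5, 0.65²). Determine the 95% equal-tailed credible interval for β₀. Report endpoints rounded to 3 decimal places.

[-8.774, -6.226]

The posterior is symmetric, so the 95% equal-tailed interval is β₀ = -7.5 ± z·0.65 with z = 1.960.
Half-width: 1.960 × 0.65 = 1.274.
-7.5 − 1.274 = -8.774; -7.5 + 1.274 = -6.226.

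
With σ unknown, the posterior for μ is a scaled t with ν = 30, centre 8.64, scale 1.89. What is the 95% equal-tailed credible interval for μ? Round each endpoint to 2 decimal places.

The t_30 distribution is symmetric; the 95% interval is 8.64 ± t·1.89 with t_{0.975,30} = 2.042.
Half-width: 2.042 × 1.89 = 3.86.
8.64 − 3.86 = 4.78; 8.64 + 3.86 = 12.50.

[4.78, 12.50]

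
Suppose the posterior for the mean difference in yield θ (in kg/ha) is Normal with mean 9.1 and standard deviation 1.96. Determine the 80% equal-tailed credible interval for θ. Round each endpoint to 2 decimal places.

[6.59, 11.61]

The posterior is symmetric, so the 80% equal-tailed interval is θ = 9.1 ± z·1.96 with z = 1.282.
Half-width: 1.282 × 1.96 = 2.51.
9.1 − 2.51 = 6.59; 9.1 + 2.51 = 11.61.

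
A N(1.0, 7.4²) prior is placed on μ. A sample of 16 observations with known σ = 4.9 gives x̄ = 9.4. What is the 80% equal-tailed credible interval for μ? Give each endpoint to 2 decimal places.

Posterior precision = 1/7.4² + 16/4.9² = 0.0183 + 0.6664 = 0.6847, so posterior SD = 1.2086.
Posterior mean = (1.0/7.4² + 16·9.4/4.9²) / 0.6847 = 9.1759.
Interval: 9.1759 ± 1.282 × 1.2086 → [7.63, 10.72].

[7.63, 10.72]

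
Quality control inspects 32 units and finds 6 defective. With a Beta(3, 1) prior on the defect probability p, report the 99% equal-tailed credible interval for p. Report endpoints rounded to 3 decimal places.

Posterior: Beta(3+6, 1+26) = Beta(9, 27).
Equal-tailed 99% interval: the 0.005 and 0.995 quantiles of Beta(9, 27).
Posterior mean ≈ 0.250, SD ≈ 0.071; a Normal approximation gives roughly [0.067, 0.433].
Exact: F⁻¹(0.005) = 0.097; F⁻¹(0.995) = 0.454.

[0.097, 0.454]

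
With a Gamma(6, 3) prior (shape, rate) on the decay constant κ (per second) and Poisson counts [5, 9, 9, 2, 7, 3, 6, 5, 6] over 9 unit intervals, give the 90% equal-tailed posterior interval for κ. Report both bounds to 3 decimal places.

[3.839, 5.922]

Posterior: Gamma(6+52, 3+9) = Gamma(58, 12) (shape, rate).
Equal-tailed 90% interval: Gamma(58, 12) quantiles at 0.05 and 0.95.
Posterior mean ≈ 4.833, SD ≈ 0.635; a Normal approximation gives roughly [3.789, 5.877].
Exact: lower = 3.839; upper = 5.922.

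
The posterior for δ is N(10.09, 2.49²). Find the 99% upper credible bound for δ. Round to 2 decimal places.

15.88

Need U with P(δ ≤ U) = 0.99: U = 10.09 + z_{0.01}·2.49.
z = 2.326; U = 10.09 + 2.326 × 2.49 = 15.88.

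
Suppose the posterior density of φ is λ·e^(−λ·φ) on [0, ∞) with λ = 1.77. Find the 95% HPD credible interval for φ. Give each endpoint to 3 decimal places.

[0.000, 1.693]

The exponential density is strictly decreasing on [0, ∞), so the HPD interval is anchored at 0: [0, q] with P(φ ≤ q) = 0.95.
q = −ln(1 − 0.95) / 1.77 = 2.9957 / 1.77 = 1.693.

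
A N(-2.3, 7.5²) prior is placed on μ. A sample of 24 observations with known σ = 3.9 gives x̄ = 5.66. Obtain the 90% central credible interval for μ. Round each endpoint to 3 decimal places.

[4.269, 6.873]

Posterior precision = 1/7.5² + 24/3.9² = 0.0178 + 1.5779 = 1.5957, so posterior SD = 0.7916.
Posterior mean = (-2.3/7.5² + 24·5.66/3.9²) / 1.5957 = 5.5713.
Interval: 5.5713 ± 1.645 × 0.7916 → [4.269, 6.873].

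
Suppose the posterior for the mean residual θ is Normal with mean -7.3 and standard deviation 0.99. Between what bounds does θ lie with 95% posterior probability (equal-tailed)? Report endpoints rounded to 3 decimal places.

The posterior is symmetric, so the 95% equal-tailed interval is θ = -7.3 ± z·0.99 with z = 1.960.
Half-width: 1.960 × 0.99 = 1.940.
-7.3 − 1.940 = -9.240; -7.3 + 1.940 = -5.360.

[-9.240, -5.360]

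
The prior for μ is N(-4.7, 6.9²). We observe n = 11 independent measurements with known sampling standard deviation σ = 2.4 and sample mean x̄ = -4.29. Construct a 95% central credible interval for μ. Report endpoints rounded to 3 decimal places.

Posterior precision = 1/6.9² + 11/2.4² = 0.0210 + 1.9097 = 1.9307, so posterior SD = 0.7197.
Posterior mean = (-4.7/6.9² + 11·-4.29/2.4²) / 1.9307 = -4.2945.
Interval: -4.2945 ± 1.960 × 0.7197 → [-5.705, -2.884].

[-5.705, -2.884]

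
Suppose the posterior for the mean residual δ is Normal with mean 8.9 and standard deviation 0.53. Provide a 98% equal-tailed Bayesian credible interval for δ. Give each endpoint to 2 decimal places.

[7.67, 10.13]

The posterior is symmetric, so the 98% equal-tailed interval is δ = 8.9 ± z·0.53 with z = 2.326.
Half-width: 2.326 × 0.53 = 1.23.
8.9 − 1.23 = 7.67; 8.9 + 1.23 = 10.13.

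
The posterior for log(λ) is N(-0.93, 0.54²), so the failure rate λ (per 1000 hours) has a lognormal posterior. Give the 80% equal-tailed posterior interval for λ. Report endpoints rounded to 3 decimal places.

On the log scale the 80% interval is -0.93 ± 1.282 × 0.54 = [-1.6220, -0.2380].
Exponentiate: [e^-1.6220, e^-0.2380] = [0.197, 0.788].

[0.197, 0.788]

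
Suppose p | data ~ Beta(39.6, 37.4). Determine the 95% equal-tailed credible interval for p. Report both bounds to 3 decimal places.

Posterior: Beta(39.6, 37.4).
Equal-tailed 95% interval: the 0.025 and 0.975 quantiles of Beta(39.6, 37.4).
Posterior mean ≈ 0.514, SD ≈ 0.057; a Normal approximation gives roughly [0.403, 0.625].
Exact: F⁻¹(0.025) = 0.403; F⁻¹(0.975) = 0.625.

[0.403, 0.625]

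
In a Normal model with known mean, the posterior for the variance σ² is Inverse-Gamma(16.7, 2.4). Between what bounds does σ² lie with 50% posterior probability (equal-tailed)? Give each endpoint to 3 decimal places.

Inverse-Gamma(16.7, 2.4) quantiles: F⁻¹(0.25) and F⁻¹(0.75).
Equivalently, 1/σ² ~ Gamma(16.7, rate = 2.4); invert its 0.75 and 0.25 quantiles.
Posterior mean ≈ 0.153, SD ≈ 0.040; a Normal approximation gives roughly [0.126, 0.180].
Exact: lower = 0.125; upper = 0.174.

[0.125, 0.174]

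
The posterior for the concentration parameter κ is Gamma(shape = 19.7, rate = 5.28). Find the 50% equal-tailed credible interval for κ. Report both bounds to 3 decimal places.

[3.135, 4.259]

Posterior: Gamma(shape 19.7, rate 5.28).
Equal-tailed 50% interval: Gamma(19.7, 5.28) quantiles at 0.25 and 0.75.
Posterior mean ≈ 3.731, SD ≈ 0.841; a Normal approximation gives roughly [3.164, 4.298].
Exact: lower = 3.135; upper = 4.259.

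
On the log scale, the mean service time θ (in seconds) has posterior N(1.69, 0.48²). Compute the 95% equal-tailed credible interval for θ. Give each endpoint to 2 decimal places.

On the log scale the 95% interval is 1.69 ± 1.960 × 0.48 = [0.7492, 2.6308].
Exponentiate: [e^0.7492, e^2.6308] = [2.12, 13.88].

[2.12, 13.88]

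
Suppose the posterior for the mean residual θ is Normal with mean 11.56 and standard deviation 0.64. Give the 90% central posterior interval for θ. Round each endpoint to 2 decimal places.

[10.51, 12.61]

The posterior is symmetric, so the 90% equal-tailed interval is θ = 11.56 ± z·0.64 with z = 1.645.
Half-width: 1.645 × 0.64 = 1.05.
11.56 − 1.05 = 10.51; 11.56 + 1.05 = 12.61.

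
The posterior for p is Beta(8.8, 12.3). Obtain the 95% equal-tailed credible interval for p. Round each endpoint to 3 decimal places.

Posterior: Beta(8.8, 12.3).
Equal-tailed 95% interval: the 0.025 and 0.975 quantiles of Beta(8.8, 12.3).
Posterior mean ≈ 0.417, SD ≈ 0.105; a Normal approximation gives roughly [0.211, 0.623].
Exact: F⁻¹(0.025) = 0.221; F⁻¹(0.975) = 0.628.

[0.221, 0.628]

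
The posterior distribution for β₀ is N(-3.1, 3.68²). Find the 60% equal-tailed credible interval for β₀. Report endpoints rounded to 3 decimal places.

The posterior is symmetric, so the 60% equal-tailed interval is β₀ = -3.1 ± z·3.68 with z = 0.842.
Half-width: 0.842 × 3.68 = 3.097.
-3.1 − 3.097 = -6.197; -3.1 + 3.097 = -0.003.

[-6.197, -0.003]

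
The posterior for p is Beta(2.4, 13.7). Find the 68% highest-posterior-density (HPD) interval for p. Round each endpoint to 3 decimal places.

The posterior is unimodal and skewed, so the HPD interval has equal density at both endpoints and is the shortest 68% interval.
Solving f(0.039) = f(0.195) with F(0.195) − F(0.039) = 0.68 gives [0.039, 0.195].
For comparison, the equal-tailed interval is [0.065, 0.234]; the HPD is narrower and shifted toward the mode.

[0.039, 0.195]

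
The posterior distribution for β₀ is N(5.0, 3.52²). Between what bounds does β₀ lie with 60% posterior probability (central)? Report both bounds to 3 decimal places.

[2.037, 7.963]

The posterior is symmetric, so the 60% equal-tailed interval is β₀ = 5.0 ± z·3.52 with z = 0.842.
Half-width: 0.842 × 3.52 = 2.963.
5.0 − 2.963 = 2.037; 5.0 + 2.963 = 7.963.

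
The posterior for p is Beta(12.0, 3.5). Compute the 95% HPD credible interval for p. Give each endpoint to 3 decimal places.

The posterior is unimodal and skewed, so the HPD interval has equal density at both endpoints and is the shortest 95% interval.
Solving f(0.573) = f(0.955) with F(0.955) − F(0.573) = 0.95 gives [0.573, 0.955].
For comparison, the equal-tailed interval is [0.544, 0.938]; the HPD is narrower and shifted toward the mode.

[0.573, 0.955]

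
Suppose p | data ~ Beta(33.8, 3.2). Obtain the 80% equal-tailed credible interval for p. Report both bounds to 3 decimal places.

Posterior: Beta(33.8, 3.2).
Equal-tailed 80% interval: the 0.1 and 0.9 quantiles of Beta(33.8, 3.2).
Posterior mean ≈ 0.914, SD ≈ 0.046; a Normal approximation gives roughly [0.855, 0.972].
Exact: F⁻¹(0.1) = 0.852; F⁻¹(0.9) = 0.965.

[0.852, 0.965]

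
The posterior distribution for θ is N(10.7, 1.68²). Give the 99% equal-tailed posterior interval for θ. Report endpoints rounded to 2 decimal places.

The posterior is symmetric, so the 99% equal-tailed interval is θ = 10.7 ± z·1.68 with z = 2.576.
Half-width: 2.576 × 1.68 = 4.33.
10.7 − 4.33 = 6.37; 10.7 + 4.33 = 15.03.

[6.37, 15.03]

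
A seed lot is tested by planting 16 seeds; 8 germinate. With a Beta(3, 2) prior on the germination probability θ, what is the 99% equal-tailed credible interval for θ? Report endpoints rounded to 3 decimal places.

[0.257, 0.782]

Posterior: Beta(3+8, 2+8) = Beta(11, 10).
Equal-tailed 99% interval: the 0.005 and 0.995 quantiles of Beta(11, 10).
Posterior mean ≈ 0.524, SD ≈ 0.106; a Normal approximation gives roughly [0.250, 0.798].
Exact: F⁻¹(0.005) = 0.257; F⁻¹(0.995) = 0.782.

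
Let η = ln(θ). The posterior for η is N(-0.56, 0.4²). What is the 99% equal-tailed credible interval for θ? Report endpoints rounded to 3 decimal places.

On the log scale the 99% interval is -0.56 ± 2.576 × 0.4 = [-1.5903, 0.4703].
Exponentiate: [e^-1.5903, e^0.4703] = [0.204, 1.601].

[0.204, 1.601]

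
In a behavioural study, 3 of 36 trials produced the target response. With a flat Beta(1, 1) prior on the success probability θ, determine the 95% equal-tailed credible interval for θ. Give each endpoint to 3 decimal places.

[0.030, 0.219]

Posterior: Beta(1+3, 1+33) = Beta(4, 34).
Equal-tailed 95% interval: the 0.025 and 0.975 quantiles of Beta(4, 34).
Posterior mean ≈ 0.105, SD ≈ 0.049; a Normal approximation gives roughly [0.009, 0.202].
Exact: F⁻¹(0.025) = 0.030; F⁻¹(0.975) = 0.219.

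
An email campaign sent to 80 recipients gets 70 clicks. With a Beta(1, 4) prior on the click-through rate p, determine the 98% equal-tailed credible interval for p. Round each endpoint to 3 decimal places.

[0.732, 0.916]

Posterior: Beta(1+70, 4+10) = Beta(71, 14).
Equal-tailed 98% interval: the 0.01 and 0.99 quantiles of Beta(71, 14).
Posterior mean ≈ 0.835, SD ≈ 0.040; a Normal approximation gives roughly [0.742, 0.928].
Exact: F⁻¹(0.01) = 0.732; F⁻¹(0.99) = 0.916.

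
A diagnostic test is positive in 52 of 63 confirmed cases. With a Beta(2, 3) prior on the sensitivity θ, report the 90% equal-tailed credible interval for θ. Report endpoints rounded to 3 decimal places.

[0.709, 0.869]

Posterior: Beta(2+52, 3+11) = Beta(54, 14).
Equal-tailed 90% interval: the 0.05 and 0.95 quantiles of Beta(54, 14).
Posterior mean ≈ 0.794, SD ≈ 0.049; a Normal approximation gives roughly [0.714, 0.874].
Exact: F⁻¹(0.05) = 0.709; F⁻¹(0.95) = 0.869.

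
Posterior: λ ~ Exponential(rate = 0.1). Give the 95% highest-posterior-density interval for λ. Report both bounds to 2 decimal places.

[0.00, 29.96]

The exponential density is strictly decreasing on [0, ∞), so the HPD interval is anchored at 0: [0, q] with P(λ ≤ q) = 0.95.
q = −ln(1 − 0.95) / 0.1 = 2.9957 / 0.1 = 29.96.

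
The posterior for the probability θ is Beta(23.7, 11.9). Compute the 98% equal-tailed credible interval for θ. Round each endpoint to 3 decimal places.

Posterior: Beta(23.7, 11.9).
Equal-tailed 98% interval: the 0.01 and 0.99 quantiles of Beta(23.7, 11.9).
Posterior mean ≈ 0.666, SD ≈ 0.078; a Normal approximation gives roughly [0.484, 0.847].
Exact: F⁻¹(0.01) = 0.474; F⁻¹(0.99) = 0.830.

[0.474, 0.830]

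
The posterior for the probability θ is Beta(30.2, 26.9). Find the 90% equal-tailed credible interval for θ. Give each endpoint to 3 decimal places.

[0.420, 0.636]

Posterior: Beta(30.2, 26.9).
Equal-tailed 90% interval: the 0.05 and 0.95 quantiles of Beta(30.2, 26.9).
Posterior mean ≈ 0.529, SD ≈ 0.065; a Normal approximation gives roughly [0.421, 0.637].
Exact: F⁻¹(0.05) = 0.420; F⁻¹(0.95) = 0.636.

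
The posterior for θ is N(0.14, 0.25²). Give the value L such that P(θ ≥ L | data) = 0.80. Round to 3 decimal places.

Need L with P(θ ≥ L) = 0.80: L = 0.14 − z_{0.2}·0.25.
z = 0.842; L = 0.14 − 0.842 × 0.25 = -0.070.

-0.070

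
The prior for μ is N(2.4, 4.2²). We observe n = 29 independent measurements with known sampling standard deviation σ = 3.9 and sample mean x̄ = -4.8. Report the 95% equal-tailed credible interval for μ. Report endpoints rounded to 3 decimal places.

[-5.991, -3.193]

Posterior precision = 1/4.2² + 29/3.9² = 0.0567 + 1.9066 = 1.9633, so posterior SD = 0.7137.
Posterior mean = (2.4/4.2² + 29·-4.8/3.9²) / 1.9633 = -4.5921.
Interval: -4.5921 ± 1.960 × 0.7137 → [-5.991, -3.193].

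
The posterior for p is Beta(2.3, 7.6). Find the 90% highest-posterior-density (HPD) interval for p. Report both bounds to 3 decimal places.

The posterior is unimodal and skewed, so the HPD interval has equal density at both endpoints and is the shortest 90% interval.
Solving f(0.030) = f(0.423) with F(0.423) − F(0.030) = 0.90 gives [0.030, 0.423].
For comparison, the equal-tailed interval is [0.057, 0.471]; the HPD is narrower and shifted toward the mode.

[0.030, 0.423]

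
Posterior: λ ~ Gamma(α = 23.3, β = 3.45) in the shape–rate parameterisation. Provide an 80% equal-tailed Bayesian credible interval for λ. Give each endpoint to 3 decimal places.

Posterior: Gamma(shape 23.3, rate 3.45).
Equal-tailed 80% interval: Gamma(23.3, 3.45) quantiles at 0.1 and 0.9.
Posterior mean ≈ 6.754, SD ≈ 1.399; a Normal approximation gives roughly [4.961, 8.547].
Exact: lower = 5.034; upper = 8.597.

[5.034, 8.597]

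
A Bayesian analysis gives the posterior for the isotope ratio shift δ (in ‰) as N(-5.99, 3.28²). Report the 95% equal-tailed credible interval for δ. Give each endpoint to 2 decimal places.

[-12.42, 0.44]

The posterior is symmetric, so the 95% equal-tailed interval is δ = -5.99 ± z·3.28 with z = 1.960.
Half-width: 1.960 × 3.28 = 6.43.
-5.99 − 6.43 = -12.42; -5.99 + 6.43 = 0.44.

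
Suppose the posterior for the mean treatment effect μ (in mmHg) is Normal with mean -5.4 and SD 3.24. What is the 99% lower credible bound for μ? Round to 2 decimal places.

-12.94

Need L with P(μ ≥ L) = 0.99: L = -5.4 − z_{0.01}·3.24.
z = 2.326; L = -5.4 − 2.326 × 3.24 = -12.94.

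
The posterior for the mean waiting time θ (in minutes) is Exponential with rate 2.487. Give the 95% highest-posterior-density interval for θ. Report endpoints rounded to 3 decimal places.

[0.000, 1.205]

The exponential density is strictly decreasing on [0, ∞), so the HPD interval is anchored at 0: [0, q] with P(θ ≤ q) = 0.95.
q = −ln(1 − 0.95) / 2.487 = 2.9957 / 2.487 = 1.205.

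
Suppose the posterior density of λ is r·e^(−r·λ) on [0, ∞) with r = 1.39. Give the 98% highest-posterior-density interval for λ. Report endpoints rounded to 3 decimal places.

The exponential density is strictly decreasing on [0, ∞), so the HPD interval is anchored at 0: [0, q] with P(λ ≤ q) = 0.98.
q = −ln(1 − 0.98) / 1.39 = 3.9120 / 1.39 = 2.814.

[0.000, 2.814]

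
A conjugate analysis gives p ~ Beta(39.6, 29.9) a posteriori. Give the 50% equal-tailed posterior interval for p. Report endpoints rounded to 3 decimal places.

Posterior: Beta(39.6, 29.9).
Equal-tailed 50% interval: the 0.25 and 0.75 quantiles of Beta(39.6, 29.9).
Posterior mean ≈ 0.570, SD ≈ 0.059; a Normal approximation gives roughly [0.530, 0.610].
Exact: F⁻¹(0.25) = 0.530; F⁻¹(0.75) = 0.610.

[0.530, 0.610]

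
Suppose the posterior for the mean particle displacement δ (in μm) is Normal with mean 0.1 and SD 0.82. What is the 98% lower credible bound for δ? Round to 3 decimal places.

Need L with P(δ ≥ L) = 0.98: L = 0.1 − z_{0.02}·0.82.
z = 2.054; L = 0.1 − 2.054 × 0.82 = -1.584.

-1.584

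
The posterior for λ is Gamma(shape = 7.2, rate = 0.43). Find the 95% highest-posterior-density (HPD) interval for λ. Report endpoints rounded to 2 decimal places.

The posterior is unimodal and skewed, so the HPD interval has equal density at both endpoints and is the shortest 95% interval.
Solving f(5.75) = f(29.16) with F(29.16) − F(5.75) = 0.95 gives [5.75, 29.16].
For comparison, the equal-tailed interval is [6.84, 31.01]; the HPD is narrower and shifted toward the mode.

[5.75, 29.16]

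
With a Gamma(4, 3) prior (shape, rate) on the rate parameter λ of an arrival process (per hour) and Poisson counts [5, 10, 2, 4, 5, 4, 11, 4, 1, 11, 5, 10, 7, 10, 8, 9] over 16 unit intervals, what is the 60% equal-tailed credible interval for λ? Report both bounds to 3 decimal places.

[5.321, 6.248]

Posterior: Gamma(4+106, 3+16) = Gamma(110, 19) (shape, rate).
Equal-tailed 60% interval: Gamma(110, 19) quantiles at 0.2 and 0.8.
Posterior mean ≈ 5.789, SD ≈ 0.552; a Normal approximation gives roughly [5.325, 6.254].
Exact: lower = 5.321; upper = 6.248.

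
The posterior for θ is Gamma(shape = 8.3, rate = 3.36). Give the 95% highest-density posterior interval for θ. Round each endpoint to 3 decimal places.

The posterior is unimodal and skewed, so the HPD interval has equal density at both endpoints and is the shortest 95% interval.
Solving f(0.942) = f(4.178) with F(4.178) − F(0.942) = 0.95 gives [0.942, 4.178].
For comparison, the equal-tailed interval is [1.086, 4.413]; the HPD is narrower and shifted toward the mode.

[0.942, 4.178]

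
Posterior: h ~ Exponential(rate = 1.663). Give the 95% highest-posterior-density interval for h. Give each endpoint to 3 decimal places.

[0.000, 1.801]

The exponential density is strictly decreasing on [0, ∞), so the HPD interval is anchored at 0: [0, q] with P(h ≤ q) = 0.95.
q = −ln(1 − 0.95) / 1.663 = 2.9957 / 1.663 = 1.801.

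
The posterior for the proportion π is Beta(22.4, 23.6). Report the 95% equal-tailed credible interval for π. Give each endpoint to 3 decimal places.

Posterior: Beta(22.4, 23.6).
Equal-tailed 95% interval: the 0.025 and 0.975 quantiles of Beta(22.4, 23.6).
Posterior mean ≈ 0.487, SD ≈ 0.073; a Normal approximation gives roughly [0.344, 0.630].
Exact: F⁻¹(0.025) = 0.345; F⁻¹(0.975) = 0.630.

[0.345, 0.630]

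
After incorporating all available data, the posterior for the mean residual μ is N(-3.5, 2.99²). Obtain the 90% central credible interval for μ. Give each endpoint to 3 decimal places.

[-8.418, 1.418]

The posterior is symmetric, so the 90% equal-tailed interval is μ = -3.5 ± z·2.99 with z = 1.645.
Half-width: 1.645 × 2.99 = 4.918.
-3.5 − 4.918 = -8.418; -3.5 + 4.918 = 1.418.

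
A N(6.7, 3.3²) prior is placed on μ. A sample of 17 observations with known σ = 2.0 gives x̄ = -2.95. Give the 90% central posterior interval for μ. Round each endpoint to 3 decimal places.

Posterior precision = 1/3.3² + 17/2.0² = 0.0918 + 4.2500 = 4.3418, so posterior SD = 0.4799.
Posterior mean = (6.7/3.3² + 17·-2.95/2.0²) / 4.3418 = -2.7459.
Interval: -2.7459 ± 1.645 × 0.4799 → [-3.535, -1.957].

[-3.535, -1.957]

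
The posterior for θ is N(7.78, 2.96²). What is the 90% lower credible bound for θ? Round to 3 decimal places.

Need L with P(θ ≥ L) = 0.90: L = 7.78 − z_{0.1}·2.96.
z = 1.282; L = 7.78 − 1.282 × 2.96 = 3.987.

3.987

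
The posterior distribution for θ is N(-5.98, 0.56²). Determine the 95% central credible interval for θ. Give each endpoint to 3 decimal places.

The posterior is symmetric, so the 95% equal-tailed interval is θ = -5.98 ± z·0.56 with z = 1.960.
Half-width: 1.960 × 0.56 = 1.098.
-5.98 − 1.098 = -7.078; -5.98 + 1.098 = -4.882.

[-7.078, -4.882]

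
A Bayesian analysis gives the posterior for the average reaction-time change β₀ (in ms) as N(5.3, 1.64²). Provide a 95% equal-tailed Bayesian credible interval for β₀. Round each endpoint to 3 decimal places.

[2.086, 8.514]

The posterior is symmetric, so the 95% equal-tailed interval is β₀ = 5.3 ± z·1.64 with z = 1.960.
Half-width: 1.960 × 1.64 = 3.214.
5.3 − 3.214 = 2.086; 5.3 + 3.214 = 8.514.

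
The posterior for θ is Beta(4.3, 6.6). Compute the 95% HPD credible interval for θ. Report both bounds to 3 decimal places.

The posterior is unimodal and skewed, so the HPD interval has equal density at both endpoints and is the shortest 95% interval.
Solving f(0.130) = f(0.669) with F(0.669) − F(0.130) = 0.95 gives [0.130, 0.669].
For comparison, the equal-tailed interval is [0.142, 0.684]; the HPD is narrower and shifted toward the mode.

[0.130, 0.669]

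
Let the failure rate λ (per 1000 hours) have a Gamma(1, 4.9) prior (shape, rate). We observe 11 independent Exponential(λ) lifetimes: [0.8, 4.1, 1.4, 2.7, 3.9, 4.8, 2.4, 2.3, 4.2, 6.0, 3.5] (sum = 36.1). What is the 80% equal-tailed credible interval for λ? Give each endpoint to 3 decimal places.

Posterior: Gamma(1+11, 4.9+36.1) = Gamma(12, 41.0) (shape, rate).
Equal-tailed 80% interval: Gamma(12, 41.0) quantiles at 0.1 and 0.9.
Posterior mean ≈ 0.293, SD ≈ 0.084; a Normal approximation gives roughly [0.184, 0.401].
Exact: lower = 0.191; upper = 0.405.

[0.191, 0.405]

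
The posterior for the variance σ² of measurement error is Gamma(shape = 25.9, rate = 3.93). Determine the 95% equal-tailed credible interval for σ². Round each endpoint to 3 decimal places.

Posterior: Gamma(shape 25.9, rate 3.93).
Equal-tailed 95% interval: Gamma(25.9, 3.93) quantiles at 0.025 and 0.975.
Posterior mean ≈ 6.590, SD ≈ 1.295; a Normal approximation gives roughly [4.052, 9.128].
Exact: lower = 4.301; upper = 9.360.

[4.301, 9.360]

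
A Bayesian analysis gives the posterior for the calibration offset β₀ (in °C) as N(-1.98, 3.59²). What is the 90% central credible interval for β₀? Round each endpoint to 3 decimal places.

[-7.885, 3.925]

The posterior is symmetric, so the 90% equal-tailed interval is β₀ = -1.98 ± z·3.59 with z = 1.645.
Half-width: 1.645 × 3.59 = 5.905.
-1.98 − 5.905 = -7.885; -1.98 + 5.905 = 3.925.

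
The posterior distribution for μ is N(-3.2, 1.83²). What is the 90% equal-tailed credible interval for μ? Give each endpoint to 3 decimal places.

[-6.210, -0.190]

The posterior is symmetric, so the 90% equal-tailed interval is μ = -3.2 ± z·1.83 with z = 1.645.
Half-width: 1.645 × 1.83 = 3.010.
-3.2 − 3.010 = -6.210; -3.2 + 3.010 = -0.190.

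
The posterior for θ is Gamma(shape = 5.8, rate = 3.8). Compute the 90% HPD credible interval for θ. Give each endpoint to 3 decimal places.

The posterior is unimodal and skewed, so the HPD interval has equal density at both endpoints and is the shortest 90% interval.
Solving f(0.527) = f(2.487) with F(2.487) − F(0.527) = 0.90 gives [0.527, 2.487].
For comparison, the equal-tailed interval is [0.653, 2.696]; the HPD is narrower and shifted toward the mode.

[0.527, 2.487]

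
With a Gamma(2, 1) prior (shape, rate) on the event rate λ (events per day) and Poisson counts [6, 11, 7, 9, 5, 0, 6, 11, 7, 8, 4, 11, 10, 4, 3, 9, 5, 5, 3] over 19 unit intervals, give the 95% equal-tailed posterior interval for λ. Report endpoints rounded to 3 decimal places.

[5.248, 7.447]

Posterior: Gamma(2+124, 1+19) = Gamma(126, 20) (shape, rate).
Equal-tailed 95% interval: Gamma(126, 20) quantiles at 0.025 and 0.975.
Posterior mean ≈ 6.300, SD ≈ 0.561; a Normal approximation gives roughly [5.200, 7.400].
Exact: lower = 5.248; upper = 7.447.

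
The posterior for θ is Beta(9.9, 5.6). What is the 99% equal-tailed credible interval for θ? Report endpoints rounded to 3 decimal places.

[0.320, 0.894]

Posterior: Beta(9.9, 5.6).
Equal-tailed 99% interval: the 0.005 and 0.995 quantiles of Beta(9.9, 5.6).
Posterior mean ≈ 0.639, SD ≈ 0.118; a Normal approximation gives roughly [0.334, 0.943].
Exact: F⁻¹(0.005) = 0.320; F⁻¹(0.995) = 0.894.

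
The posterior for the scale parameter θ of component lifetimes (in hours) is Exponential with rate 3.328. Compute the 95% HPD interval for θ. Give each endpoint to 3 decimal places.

[0.000, 0.900]

The exponential density is strictly decreasing on [0, ∞), so the HPD interval is anchored at 0: [0, q] with P(θ ≤ q) = 0.95.
q = −ln(1 − 0.95) / 3.328 = 2.9957 / 3.328 = 0.900.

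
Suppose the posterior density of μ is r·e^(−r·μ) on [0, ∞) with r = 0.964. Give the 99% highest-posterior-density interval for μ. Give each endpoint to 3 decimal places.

[0.000, 4.777]

The exponential density is strictly decreasing on [0, ∞), so the HPD interval is anchored at 0: [0, q] with P(μ ≤ q) = 0.99.
q = −ln(1 − 0.99) / 0.964 = 4.6052 / 0.964 = 4.777.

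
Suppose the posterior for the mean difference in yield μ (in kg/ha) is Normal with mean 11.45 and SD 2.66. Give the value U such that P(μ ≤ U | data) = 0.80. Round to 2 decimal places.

Need U with P(μ ≤ U) = 0.80: U = 11.45 + z_{0.2}·2.66.
z = 0.842; U = 11.45 + 0.842 × 2.66 = 13.69.

13.69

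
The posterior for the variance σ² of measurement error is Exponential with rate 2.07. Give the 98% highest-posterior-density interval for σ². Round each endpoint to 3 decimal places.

[0.000, 1.890]

The exponential density is strictly decreasing on [0, ∞), so the HPD interval is anchored at 0: [0, q] with P(σ² ≤ q) = 0.98.
q = −ln(1 − 0.98) / 2.07 = 3.9120 / 2.07 = 1.890.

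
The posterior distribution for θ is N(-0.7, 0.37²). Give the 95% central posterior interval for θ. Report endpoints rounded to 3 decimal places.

The posterior is symmetric, so the 95% equal-tailed interval is θ = -0.7 ± z·0.37 with z = 1.960.
Half-width: 1.960 × 0.37 = 0.725.
-0.7 − 0.725 = -1.425; -0.7 + 0.725 = 0.025.

[-1.425, 0.025]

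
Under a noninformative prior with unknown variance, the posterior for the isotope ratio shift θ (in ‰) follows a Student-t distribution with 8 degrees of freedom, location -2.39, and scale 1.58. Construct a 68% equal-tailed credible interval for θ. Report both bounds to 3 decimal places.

[-4.065, -0.715]

The t_8 distribution is symmetric; the 68% interval is -2.39 ± t·1.58 with t_{0.84,8} = 1.060.
Half-width: 1.060 × 1.58 = 1.675.
-2.39 − 1.675 = -4.065; -2.39 + 1.675 = -0.715.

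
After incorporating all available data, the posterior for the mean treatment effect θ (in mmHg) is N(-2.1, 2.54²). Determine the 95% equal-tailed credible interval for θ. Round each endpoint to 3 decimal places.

[-7.078, 2.878]

The posterior is symmetric, so the 95% equal-tailed interval is θ = -2.1 ± z·2.54 with z = 1.960.
Half-width: 1.960 × 2.54 = 4.978.
-2.1 − 4.978 = -7.078; -2.1 + 4.978 = 2.878.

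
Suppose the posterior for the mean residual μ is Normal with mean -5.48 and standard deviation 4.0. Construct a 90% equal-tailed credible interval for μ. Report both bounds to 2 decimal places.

[-12.06, 1.10]

The posterior is symmetric, so the 90% equal-tailed interval is μ = -5.48 ± z·4.0 with z = 1.645.
Half-width: 1.645 × 4.0 = 6.58.
-5.48 − 6.58 = -12.06; -5.48 + 6.58 = 1.10.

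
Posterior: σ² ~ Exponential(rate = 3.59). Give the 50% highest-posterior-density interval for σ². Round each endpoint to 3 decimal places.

[0.000, 0.193]

The exponential density is strictly decreasing on [0, ∞), so the HPD interval is anchored at 0: [0, q] with P(σ² ≤ q) = 0.50.
q = −ln(1 − 0.50) / 3.59 = 0.6931 / 3.59 = 0.193.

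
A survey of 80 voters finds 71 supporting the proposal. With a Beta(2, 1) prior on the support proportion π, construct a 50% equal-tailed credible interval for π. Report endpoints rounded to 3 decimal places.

[0.857, 0.905]

Posterior: Beta(2+71, 1+9) = Beta(73, 10).
Equal-tailed 50% interval: the 0.25 and 0.75 quantiles of Beta(73, 10).
Posterior mean ≈ 0.880, SD ≈ 0.036; a Normal approximation gives roughly [0.856, 0.903].
Exact: F⁻¹(0.25) = 0.857; F⁻¹(0.75) = 0.905.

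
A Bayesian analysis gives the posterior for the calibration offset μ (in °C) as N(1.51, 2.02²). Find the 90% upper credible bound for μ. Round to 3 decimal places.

Need U with P(μ ≤ U) = 0.90: U = 1.51 + z_{0.1}·2.02.
z = 1.282; U = 1.51 + 1.282 × 2.02 = 4.099.

4.099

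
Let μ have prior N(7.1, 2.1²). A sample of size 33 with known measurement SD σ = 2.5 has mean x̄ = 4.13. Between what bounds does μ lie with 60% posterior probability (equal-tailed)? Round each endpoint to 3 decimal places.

[3.894, 4.611]

Posterior precision = 1/2.1² + 33/2.5² = 0.2268 + 5.2800 = 5.5068, so posterior SD = 0.4261.
Posterior mean = (7.1/2.1² + 33·4.13/2.5²) / 5.5068 = 4.2523.
Interval: 4.2523 ± 0.842 × 0.4261 → [3.894, 4.611].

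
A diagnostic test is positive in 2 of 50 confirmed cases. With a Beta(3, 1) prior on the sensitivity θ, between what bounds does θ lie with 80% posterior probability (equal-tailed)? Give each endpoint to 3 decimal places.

[0.047, 0.145]

Posterior: Beta(3+2, 1+48) = Beta(5, 49).
Equal-tailed 80% interval: the 0.1 and 0.9 quantiles of Beta(5, 49).
Posterior mean ≈ 0.093, SD ≈ 0.039; a Normal approximation gives roughly [0.043, 0.143].
Exact: F⁻¹(0.1) = 0.047; F⁻¹(0.9) = 0.145.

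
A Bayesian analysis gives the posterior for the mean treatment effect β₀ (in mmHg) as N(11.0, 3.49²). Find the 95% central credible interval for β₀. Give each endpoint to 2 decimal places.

The posterior is symmetric, so the 95% equal-tailed interval is β₀ = 11.0 ± z·3.49 with z = 1.960.
Half-width: 1.960 × 3.49 = 6.84.
11.0 − 6.84 = 4.16; 11.0 + 6.84 = 17.84.

[4.16, 17.84]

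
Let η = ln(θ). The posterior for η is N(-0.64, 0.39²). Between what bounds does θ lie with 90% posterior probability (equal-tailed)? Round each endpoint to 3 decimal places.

On the log scale the 90% interval is -0.64 ± 1.645 × 0.39 = [-1.2815, 0.0015].
Exponentiate: [e^-1.2815, e^0.0015] = [0.278, 1.001].

[0.278, 1.001]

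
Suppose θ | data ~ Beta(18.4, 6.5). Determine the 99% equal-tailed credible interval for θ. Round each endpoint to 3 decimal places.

Posterior: Beta(18.4, 6.5).
Equal-tailed 99% interval: the 0.005 and 0.995 quantiles of Beta(18.4, 6.5).
Posterior mean ≈ 0.739, SD ≈ 0.086; a Normal approximation gives roughly [0.517, 0.961].
Exact: F⁻¹(0.005) = 0.490; F⁻¹(0.995) = 0.919.

[0.490, 0.919]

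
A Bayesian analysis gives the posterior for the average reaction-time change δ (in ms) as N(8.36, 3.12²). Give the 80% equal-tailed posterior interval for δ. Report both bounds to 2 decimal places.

The posterior is symmetric, so the 80% equal-tailed interval is δ = 8.36 ± z·3.12 with z = 1.282.
Half-width: 1.282 × 3.12 = 4.00.
8.36 − 4.00 = 4.36; 8.36 + 4.00 = 12.36.

[4.36, 12.36]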